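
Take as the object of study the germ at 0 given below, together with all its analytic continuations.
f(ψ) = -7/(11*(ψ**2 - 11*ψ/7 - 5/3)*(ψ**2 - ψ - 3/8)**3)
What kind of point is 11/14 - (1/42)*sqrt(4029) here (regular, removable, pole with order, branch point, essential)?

The point is a pole of order 1.

The denominator factor ψ**2 - 11*ψ/7 - 5/3 vanishes at 11/14 - (1/42)*sqrt(4029) and appears to the power 1; the numerator there equals -7/11, nonzero, and no other factor vanishes.
Hence a pole whose order is the multiplicity, 1.


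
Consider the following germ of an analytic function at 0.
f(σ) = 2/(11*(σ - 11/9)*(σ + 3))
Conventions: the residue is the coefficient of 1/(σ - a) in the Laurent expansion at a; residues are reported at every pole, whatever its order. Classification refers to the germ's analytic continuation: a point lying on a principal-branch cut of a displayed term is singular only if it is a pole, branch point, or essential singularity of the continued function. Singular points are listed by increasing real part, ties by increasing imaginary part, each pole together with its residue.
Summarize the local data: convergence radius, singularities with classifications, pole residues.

Denominator factor (σ - 11/9): pole of order 1 at 11/9, modulus 11/9.
Denominator factor (σ + 3): pole of order 1 at -3, modulus 3.
The radius of convergence is the smallest modulus among the singular points: 11/9.
At the order-1 pole -3 set g(σ) = (σ - (-3))*f(σ) = 2/(11*(σ - 11/9)).
Simple pole: residue = g(a) at a = -3, which is -9/209.
At the order-1 pole 11/9 set g(σ) = (σ - (11/9))*f(σ) = 2/(11*(σ + 3)).
Simple pole: residue = g(a) at a = 11/9, which is 9/209.
List the singular points by increasing real part (a conjugate pair: the negative imaginary part first).

Radius of convergence at 0: 11/9.
At -3: a pole of order 1; residue -9/209.
At 11/9: a pole of order 1; residue 9/209.


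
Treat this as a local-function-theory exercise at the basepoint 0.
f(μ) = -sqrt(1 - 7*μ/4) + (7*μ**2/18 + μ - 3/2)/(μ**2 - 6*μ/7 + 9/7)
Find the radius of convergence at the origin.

The radius of convergence is 4/7.

Denominator factor (μ**2 - 6*μ/7 + 9/7): discriminant -216/49, complex-conjugate roots (3/7) + ((3/7)*sqrt(6))*i and (3/7) - ((3/7)*sqrt(6))*i; poles of order 1, moduli (3/7)*sqrt(7) and (3/7)*sqrt(7).
Branch term (-1)*sqrt(1 - μ/(4/7)): its argument vanishes at μ = 4/7, a square-root branch point, modulus 4/7.
The radius of convergence is the smallest modulus among the singular points: 4/7.


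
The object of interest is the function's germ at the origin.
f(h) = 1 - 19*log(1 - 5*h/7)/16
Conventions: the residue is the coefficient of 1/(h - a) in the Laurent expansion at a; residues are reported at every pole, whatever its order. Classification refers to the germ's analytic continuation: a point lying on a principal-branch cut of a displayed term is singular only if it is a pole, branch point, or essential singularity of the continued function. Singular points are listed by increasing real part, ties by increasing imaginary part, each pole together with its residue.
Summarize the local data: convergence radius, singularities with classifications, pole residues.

Branch term (-19/16)*log(1 - h/(7/5)): its argument vanishes at h = 7/5, a logarithmic branch point, modulus 7/5.
The radius of convergence is the smallest modulus among the singular points: 7/5.

Radius of convergence at 0: 7/5.
At 7/5: a logarithmic branch point.


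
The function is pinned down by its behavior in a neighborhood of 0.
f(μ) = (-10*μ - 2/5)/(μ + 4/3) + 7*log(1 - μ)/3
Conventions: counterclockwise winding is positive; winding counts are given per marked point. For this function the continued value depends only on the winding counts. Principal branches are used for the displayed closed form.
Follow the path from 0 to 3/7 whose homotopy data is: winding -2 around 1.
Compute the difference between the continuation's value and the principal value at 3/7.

Continued minus principal equals -(28/3)*pi*i.

The rational part is single-valued and drops out of the difference; each branch term changes only by its own monodromy.
(7/3)*log(1 - μ/(1)): each positive loop around 1 adds 2*pi*i to the log, so winding -2 contributes (7/3)*(-2)*2*pi*i = -(28/3)*pi*i.
Summing the contributions at μ = 3/7 gives -(28/3)*pi*i.


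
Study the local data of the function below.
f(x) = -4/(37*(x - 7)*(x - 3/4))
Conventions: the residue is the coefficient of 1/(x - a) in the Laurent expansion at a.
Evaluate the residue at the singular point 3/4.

The residue is 16/925.

At the order-1 pole 3/4 set g(x) = (x - (3/4))*f(x) = -4/(37*(x - 7)).
Simple pole: residue = g(a) at a = 3/4, which is 16/925.


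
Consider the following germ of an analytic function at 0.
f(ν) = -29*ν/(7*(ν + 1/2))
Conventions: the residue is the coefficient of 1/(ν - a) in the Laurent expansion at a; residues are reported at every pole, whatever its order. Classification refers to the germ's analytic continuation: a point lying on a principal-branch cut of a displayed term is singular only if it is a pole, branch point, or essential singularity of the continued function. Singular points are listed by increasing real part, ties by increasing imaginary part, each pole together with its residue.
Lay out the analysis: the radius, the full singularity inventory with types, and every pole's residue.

Radius of convergence at 0: 1/2.
At -1/2: a pole of order 1; residue 29/14.

Denominator factor (ν + 1/2): pole of order 1 at -1/2, modulus 1/2.
The radius of convergence is the smallest modulus among the singular points: 1/2.
At the order-1 pole -1/2 set g(ν) = (ν - (-1/2))*f(ν) = -29*ν/7.
Simple pole: residue = g(a) at a = -1/2, which is 29/14.


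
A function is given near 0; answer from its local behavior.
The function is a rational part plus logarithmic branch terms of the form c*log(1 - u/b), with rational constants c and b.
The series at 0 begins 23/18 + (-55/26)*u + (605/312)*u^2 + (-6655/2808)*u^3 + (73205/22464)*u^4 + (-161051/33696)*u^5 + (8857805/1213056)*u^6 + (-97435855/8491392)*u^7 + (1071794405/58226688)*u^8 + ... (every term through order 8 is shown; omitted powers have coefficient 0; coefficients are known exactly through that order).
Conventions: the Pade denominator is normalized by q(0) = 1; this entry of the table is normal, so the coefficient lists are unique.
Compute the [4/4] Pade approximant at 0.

Taylor coefficients needed (read off): a_0 = 23/18, a_1 = -55/26, a_2 = 605/312, a_3 = -6655/2808, a_4 = 73205/22464, a_5 = -161051/33696, a_6 = 8857805/1213056, a_7 = -97435855/8491392, a_8 = 1071794405/58226688.
Write the denominator as Q(u) = 1 + q1*u + q2*u^2 + q3*u^3 + q4*u^4. Requiring Q*f - P = O(u^9) with deg P <= 4 kills the coefficients of u^5..u^8 in Q*f:
  u^5: a_5 + q1*a_4 + q2*a_3 + q3*a_2 + q4*a_1 = 0, i.e. -161051/33696 + (73205/22464)*q1 + (-6655/2808)*q2 + (605/312)*q3 + (-55/26)*q4 = 0.
  u^6: a_6 + q1*a_5 + q2*a_4 + q3*a_3 + q4*a_2 = 0, i.e. 8857805/1213056 + (-161051/33696)*q1 + (73205/22464)*q2 + (-6655/2808)*q3 + (605/312)*q4 = 0.
  u^7: a_7 + q1*a_6 + q2*a_5 + q3*a_4 + q4*a_3 = 0, i.e. -97435855/8491392 + (8857805/1213056)*q1 + (-161051/33696)*q2 + (73205/22464)*q3 + (-6655/2808)*q4 = 0.
  u^8: a_8 + q1*a_7 + q2*a_6 + q3*a_5 + q4*a_4 = 0, i.e. 1071794405/58226688 + (-97435855/8491392)*q1 + (8857805/1213056)*q2 + (-161051/33696)*q3 + (73205/22464)*q4 = 0.
Solving this linear system: q1 = 11/3, q2 = 121/28, q3 = 1331/756, q4 = 14641/90720.
The numerator is Q*f truncated at degree 4: P0 = a_0 = 23/18; P1 = a_1 + q1*a_0 = 902/351; P2 = a_2 + q1*a_1 + q2*a_0 = -242/819; P3 = a_3 + q1*a_2 + q2*a_1 + q3*a_0 = -14641/6804; P4 = a_4 + q1*a_3 + q2*a_2 + q3*a_1 + q4*a_0 = -863819/1516320.

The Pade approximant has numerator coefficients [23/18, 902/351, -242/819, -14641/6804, -863819/1516320]; denominator coefficients [1, 11/3, 121/28, 1331/756, 14641/90720].


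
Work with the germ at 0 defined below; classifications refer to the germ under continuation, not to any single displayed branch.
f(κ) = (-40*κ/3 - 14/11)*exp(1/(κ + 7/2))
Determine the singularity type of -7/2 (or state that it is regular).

The exponent 1/(κ - (-7/2)) has a pole at -7/2, so exp(1/(κ - (-7/2))) takes every nonzero value near it: an essential singularity (not a pole of any order).

The point is an essential singularity.


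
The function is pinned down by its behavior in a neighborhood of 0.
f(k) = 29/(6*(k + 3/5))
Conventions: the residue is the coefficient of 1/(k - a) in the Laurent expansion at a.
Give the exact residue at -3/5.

At the order-1 pole -3/5 set g(k) = (k - (-3/5))*f(k) = 29/6.
Simple pole: residue = g(a) at a = -3/5, which is 29/6.

The residue is 29/6.


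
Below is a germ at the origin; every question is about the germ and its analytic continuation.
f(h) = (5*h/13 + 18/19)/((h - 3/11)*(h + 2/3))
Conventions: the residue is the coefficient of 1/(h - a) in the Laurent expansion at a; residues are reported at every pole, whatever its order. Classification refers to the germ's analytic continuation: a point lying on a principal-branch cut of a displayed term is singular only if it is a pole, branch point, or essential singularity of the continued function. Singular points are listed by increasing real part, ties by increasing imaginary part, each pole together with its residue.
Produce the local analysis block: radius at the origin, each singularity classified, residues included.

Radius of convergence at 0: 3/11.
At -2/3: a pole of order 1; residue -5632/7657.
At 3/11: a pole of order 1; residue 8577/7657.

Denominator factor (h - 3/11): pole of order 1 at 3/11, modulus 3/11.
Denominator factor (h + 2/3): pole of order 1 at -2/3, modulus 2/3.
The radius of convergence is the smallest modulus among the singular points: 3/11.
At the order-1 pole -2/3 set g(h) = (h - (-2/3))*f(h) = (5*h/13 + 18/19)/(h - 3/11).
Simple pole: residue = g(a) at a = -2/3, which is -5632/7657.
At the order-1 pole 3/11 set g(h) = (h - (3/11))*f(h) = (5*h/13 + 18/19)/(h + 2/3).
Simple pole: residue = g(a) at a = 3/11, which is 8577/7657.
List the singular points by increasing real part (a conjugate pair: the negative imaginary part first).


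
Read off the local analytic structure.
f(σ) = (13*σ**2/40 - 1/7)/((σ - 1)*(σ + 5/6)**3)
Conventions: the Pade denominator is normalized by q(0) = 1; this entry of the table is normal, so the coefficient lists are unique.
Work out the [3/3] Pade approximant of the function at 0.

Taylor coefficients needed (expand at 0): a_0 = 216/875, a_1 = -2808/4375, a_2 = 20331/21875, a_3 = -5751/4375, a_4 = 165321/109375, a_5 = -4603311/2734375, a_6 = 20338533/13671875.
Write the denominator as Q(σ) = 1 + q1*σ + q2*σ^2 + q3*σ^3. Requiring Q*f - P = O(σ^7) with deg P <= 3 kills the coefficients of σ^4..σ^6 in Q*f:
  σ^4: a_4 + q1*a_3 + q2*a_2 + q3*a_1 = 0, i.e. 165321/109375 + (-5751/4375)*q1 + (20331/21875)*q2 + (-2808/4375)*q3 = 0.
  σ^5: a_5 + q1*a_4 + q2*a_3 + q3*a_2 = 0, i.e. -4603311/2734375 + (165321/109375)*q1 + (-5751/4375)*q2 + (20331/21875)*q3 = 0.
  σ^6: a_6 + q1*a_5 + q2*a_4 + q3*a_3 = 0, i.e. 20338533/13671875 + (-4603311/2734375)*q1 + (165321/109375)*q2 + (-5751/4375)*q3 = 0.
Solving this linear system: q1 = 97221809/80358315, q2 = -397318396/401791575, q3 = -1041195264/669652625.
The numerator is Q*f truncated at degree 3: P0 = a_0 = 216/875; P1 = a_1 + q1*a_0 = -1608621264/4687568375; P2 = a_2 + q1*a_1 + q2*a_0 = -2137775517/23437841875; P3 = a_3 + q1*a_2 + q2*a_1 + q3*a_0 = 1425183678/23437841875.

The Pade approximant has numerator coefficients [216/875, -1608621264/4687568375, -2137775517/23437841875, 1425183678/23437841875]; denominator coefficients [1, 97221809/80358315, -397318396/401791575, -1041195264/669652625].


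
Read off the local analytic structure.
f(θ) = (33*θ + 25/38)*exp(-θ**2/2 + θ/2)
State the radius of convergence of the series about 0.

The factor exp(-θ**2/2 + θ/2) is entire and contributes no finite singular point.
The polynomial part has no poles.
No finite singular points: the Taylor series at 0 converges everywhere.

The radius of convergence is infinite.


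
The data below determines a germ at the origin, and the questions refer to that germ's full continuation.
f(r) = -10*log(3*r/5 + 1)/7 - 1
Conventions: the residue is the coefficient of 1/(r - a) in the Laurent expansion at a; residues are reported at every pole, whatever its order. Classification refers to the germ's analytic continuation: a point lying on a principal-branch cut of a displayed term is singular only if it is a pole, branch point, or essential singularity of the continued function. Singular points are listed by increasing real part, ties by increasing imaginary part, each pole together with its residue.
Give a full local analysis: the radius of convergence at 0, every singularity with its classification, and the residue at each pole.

Radius of convergence at 0: 5/3.
At -5/3: a logarithmic branch point.

Branch term (-10/7)*log(1 - r/(-5/3)): its argument vanishes at r = -5/3, a logarithmic branch point, modulus 5/3.
The radius of convergence is the smallest modulus among the singular points: 5/3.


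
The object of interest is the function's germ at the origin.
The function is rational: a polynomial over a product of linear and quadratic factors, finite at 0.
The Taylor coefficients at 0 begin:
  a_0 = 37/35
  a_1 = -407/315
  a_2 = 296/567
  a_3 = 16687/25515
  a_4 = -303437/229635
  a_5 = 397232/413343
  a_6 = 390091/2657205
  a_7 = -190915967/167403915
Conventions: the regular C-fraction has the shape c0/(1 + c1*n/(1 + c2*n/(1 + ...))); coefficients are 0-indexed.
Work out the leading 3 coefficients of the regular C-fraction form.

The regular C-fraction coefficients are [37/35, 11/9, -9/11].

Taylor coefficients (read off): a_0 = 37/35, a_1 = -407/315, a_2 = 296/567.
c0 = a_0 = 37/35. Peel one level at a time: if S = 1 + c*n/S' with S'(0) = 1, then c is the n-coefficient of S and S' = c*n/(S - 1).
S_1 = c0/f = 1 + (11/9)*n + (1)*n^2 + ...; c1 = 11/9.
S_2 = c1*n/(S_1 - 1) = 1 + (-9/11)*n + ...; c2 = -9/11.


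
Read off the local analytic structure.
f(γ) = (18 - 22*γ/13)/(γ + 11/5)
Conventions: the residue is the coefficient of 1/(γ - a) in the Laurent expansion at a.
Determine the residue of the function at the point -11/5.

The residue is 1412/65.

At the order-1 pole -11/5 set g(γ) = (γ - (-11/5))*f(γ) = 18 - 22*γ/13.
Simple pole: residue = g(a) at a = -11/5, which is 1412/65.


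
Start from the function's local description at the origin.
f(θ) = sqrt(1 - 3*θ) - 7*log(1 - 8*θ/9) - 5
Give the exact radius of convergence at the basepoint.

The radius of convergence is 1/3.

Branch term (1)*sqrt(1 - θ/(1/3)): its argument vanishes at θ = 1/3, a square-root branch point, modulus 1/3.
Branch term (-7)*log(1 - θ/(9/8)): its argument vanishes at θ = 9/8, a logarithmic branch point, modulus 9/8.
The radius of convergence is the smallest modulus among the singular points: 1/3.


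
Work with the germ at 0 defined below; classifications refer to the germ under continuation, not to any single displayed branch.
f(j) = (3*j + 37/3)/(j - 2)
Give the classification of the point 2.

The denominator factor j - 2 vanishes at 2 and appears to the power 1; the numerator there equals 55/3, nonzero, and no other factor vanishes.
Hence a pole whose order is the multiplicity, 1.

The point is a pole of order 1.


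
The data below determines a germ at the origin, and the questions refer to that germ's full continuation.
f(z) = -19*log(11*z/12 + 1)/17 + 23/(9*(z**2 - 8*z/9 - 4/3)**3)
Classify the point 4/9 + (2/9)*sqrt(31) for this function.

The point is a pole of order 3.

The denominator factor z**2 - 8*z/9 - 4/3 vanishes at 4/9 + (2/9)*sqrt(31) and appears to the power 3; the numerator there equals 23/9, nonzero, and no other factor vanishes.
The branch terms are analytic at this point.
Hence a pole whose order is the multiplicity, 3.


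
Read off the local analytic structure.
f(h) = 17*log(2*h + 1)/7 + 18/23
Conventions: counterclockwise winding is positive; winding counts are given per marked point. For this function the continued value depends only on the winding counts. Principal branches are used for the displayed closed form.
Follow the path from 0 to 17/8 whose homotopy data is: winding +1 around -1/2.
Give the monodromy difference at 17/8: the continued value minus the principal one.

Continued minus principal equals (34/7)*pi*i.

The rational part is single-valued and drops out of the difference; each branch term changes only by its own monodromy.
(17/7)*log(1 - h/(-1/2)): each positive loop around -1/2 adds 2*pi*i to the log, so winding +1 contributes (17/7)*(1)*2*pi*i = (34/7)*pi*i.
Summing the contributions at h = 17/8 gives (34/7)*pi*i.


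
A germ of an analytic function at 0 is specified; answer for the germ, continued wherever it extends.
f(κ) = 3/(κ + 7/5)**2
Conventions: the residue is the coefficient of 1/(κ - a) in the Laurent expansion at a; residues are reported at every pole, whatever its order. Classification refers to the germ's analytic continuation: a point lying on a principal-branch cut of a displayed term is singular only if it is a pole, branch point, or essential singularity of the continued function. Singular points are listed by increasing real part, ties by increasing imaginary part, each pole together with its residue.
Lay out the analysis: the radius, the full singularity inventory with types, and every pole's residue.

Denominator factor (κ + 7/5)^2: pole of order 2 at -7/5, modulus 7/5.
The radius of convergence is the smallest modulus among the singular points: 7/5.
At the order-2 pole -7/5 set g(κ) = (κ - (-7/5))^2*f(κ) = 3.
Order-2 pole: residue = g'(a); g'(-7/5) = 0, so the residue is 0.

Radius of convergence at 0: 7/5.
At -7/5: a pole of order 2; residue 0.


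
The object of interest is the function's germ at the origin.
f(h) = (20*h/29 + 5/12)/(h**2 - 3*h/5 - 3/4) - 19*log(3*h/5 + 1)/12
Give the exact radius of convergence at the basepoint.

The radius of convergence is -3/10 + (1/5)*sqrt(21).

Denominator factor (h**2 - 3*h/5 - 3/4): discriminant 84/25, real irrational roots 3/10 + (1/5)*sqrt(21) and 3/10 - (1/5)*sqrt(21); poles of order 1, moduli 3/10 + (1/5)*sqrt(21) and -3/10 + (1/5)*sqrt(21).
Branch term (-19/12)*log(1 - h/(-5/3)): its argument vanishes at h = -5/3, a logarithmic branch point, modulus 5/3.
The radius of convergence is the smallest modulus among the singular points: -3/10 + (1/5)*sqrt(21).


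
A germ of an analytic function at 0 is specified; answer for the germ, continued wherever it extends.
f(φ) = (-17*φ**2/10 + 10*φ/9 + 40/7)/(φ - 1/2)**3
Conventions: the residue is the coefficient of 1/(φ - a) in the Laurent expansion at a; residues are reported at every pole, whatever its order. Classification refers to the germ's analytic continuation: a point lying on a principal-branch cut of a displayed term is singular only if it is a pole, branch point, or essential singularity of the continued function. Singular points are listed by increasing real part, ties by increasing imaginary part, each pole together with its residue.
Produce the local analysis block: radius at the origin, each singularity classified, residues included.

Radius of convergence at 0: 1/2.
At 1/2: a pole of order 3; residue -17/10.

Denominator factor (φ - 1/2)^3: pole of order 3 at 1/2, modulus 1/2.
The radius of convergence is the smallest modulus among the singular points: 1/2.
At the order-3 pole 1/2 set g(φ) = (φ - (1/2))^3*f(φ) = -17*φ**2/10 + 10*φ/9 + 40/7.
Order-3 pole: residue = g''(a)/2; g''(1/2) = -17/5, so the residue is -17/10.


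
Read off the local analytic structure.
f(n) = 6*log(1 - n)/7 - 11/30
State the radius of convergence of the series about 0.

The radius of convergence is 1.

Branch term (6/7)*log(1 - n/(1)): its argument vanishes at n = 1, a logarithmic branch point, modulus 1.
The radius of convergence is the smallest modulus among the singular points: 1.


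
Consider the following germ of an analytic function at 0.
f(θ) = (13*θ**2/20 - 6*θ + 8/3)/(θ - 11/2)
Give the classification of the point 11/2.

The point is a pole of order 1.

The denominator factor θ - 11/2 vanishes at 11/2 and appears to the power 1; the numerator there equals -2561/240, nonzero, and no other factor vanishes.
Hence a pole whose order is the multiplicity, 1.


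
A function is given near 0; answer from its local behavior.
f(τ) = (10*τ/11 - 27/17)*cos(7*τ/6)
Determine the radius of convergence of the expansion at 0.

The factor cos(7*τ/6) is entire and contributes no finite singular point.
The polynomial part has no poles.
No finite singular points: the Taylor series at 0 converges everywhere.

The radius of convergence is infinite.


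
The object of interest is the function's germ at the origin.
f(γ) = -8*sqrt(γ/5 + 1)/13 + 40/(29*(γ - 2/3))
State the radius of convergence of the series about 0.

Denominator factor (γ - 2/3): pole of order 1 at 2/3, modulus 2/3.
Branch term (-8/13)*sqrt(1 - γ/(-5)): its argument vanishes at γ = -5, a square-root branch point, modulus 5.
The radius of convergence is the smallest modulus among the singular points: 2/3.

The radius of convergence is 2/3.


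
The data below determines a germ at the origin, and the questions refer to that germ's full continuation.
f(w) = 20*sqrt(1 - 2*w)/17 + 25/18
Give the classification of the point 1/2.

The point is an algebraic (square-root) branch point.

The term (20/17)*sqrt(1 - w/(1/2)) has argument 1 - 1/2/(1/2) = 0 at 1/2: a square-root (algebraic, two-sheeted) branch point; the remaining terms are analytic or single-valued there.


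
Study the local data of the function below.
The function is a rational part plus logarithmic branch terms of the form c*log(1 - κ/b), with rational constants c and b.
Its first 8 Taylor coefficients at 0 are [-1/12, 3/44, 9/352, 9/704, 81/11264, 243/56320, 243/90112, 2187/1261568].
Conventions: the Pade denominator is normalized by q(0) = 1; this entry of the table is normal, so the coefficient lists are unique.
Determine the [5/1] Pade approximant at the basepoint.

Taylor coefficients needed (read off): a_0 = -1/12, a_1 = 3/44, a_2 = 9/352, a_3 = 9/704, a_4 = 81/11264, a_5 = 243/56320, a_6 = 243/90112.
Write the denominator as Q(κ) = 1 + q1*κ. Requiring Q*f - P = O(κ^7) with deg P <= 5 kills the coefficients of κ^6..κ^6 in Q*f:
  κ^6: a_6 + q1*a_5 = 0, i.e. 243/90112 + (243/56320)*q1 = 0.
Solving this linear system: q1 = -5/8.
The numerator is Q*f truncated at degree 5: P0 = a_0 = -1/12; P1 = a_1 + q1*a_0 = 127/1056; P2 = a_2 + q1*a_1 = -3/176; P3 = a_3 + q1*a_2 = -9/2816; P4 = a_4 + q1*a_3 = -9/11264; P5 = a_5 + q1*a_4 = -81/450560.

The Pade approximant has numerator coefficients [-1/12, 127/1056, -3/176, -9/2816, -9/11264, -81/450560]; denominator coefficients [1, -5/8].


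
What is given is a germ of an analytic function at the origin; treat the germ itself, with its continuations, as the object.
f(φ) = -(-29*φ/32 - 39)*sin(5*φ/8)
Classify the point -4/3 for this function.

There is no denominator, hence no pole anywhere.
The factor -sin(5*φ/8) is entire.
So the germ continues analytically to -4/3.

The point is a regular point.


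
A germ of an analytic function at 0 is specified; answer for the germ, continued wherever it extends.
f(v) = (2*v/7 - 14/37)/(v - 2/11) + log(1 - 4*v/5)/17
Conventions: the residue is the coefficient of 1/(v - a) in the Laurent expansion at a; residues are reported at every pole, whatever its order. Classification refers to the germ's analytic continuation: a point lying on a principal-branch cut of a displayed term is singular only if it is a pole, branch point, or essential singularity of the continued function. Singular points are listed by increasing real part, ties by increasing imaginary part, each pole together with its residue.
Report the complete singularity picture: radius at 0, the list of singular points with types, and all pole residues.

Radius of convergence at 0: 2/11.
At 2/11: a pole of order 1; residue -930/2849.
At 5/4: a logarithmic branch point.

Denominator factor (v - 2/11): pole of order 1 at 2/11, modulus 2/11.
Branch term (1/17)*log(1 - v/(5/4)): its argument vanishes at v = 5/4, a logarithmic branch point, modulus 5/4.
The radius of convergence is the smallest modulus among the singular points: 2/11.
The branch term is analytic at 2/11 and contributes nothing to the residue; only the rational part matters.
At the order-1 pole 2/11 set g(v) = (v - (2/11))*(rational part) = 2*v/7 - 14/37.
Simple pole: residue = g(a) at a = 2/11, which is -930/2849.
List the singular points by increasing real part (a conjugate pair: the negative imaginary part first).


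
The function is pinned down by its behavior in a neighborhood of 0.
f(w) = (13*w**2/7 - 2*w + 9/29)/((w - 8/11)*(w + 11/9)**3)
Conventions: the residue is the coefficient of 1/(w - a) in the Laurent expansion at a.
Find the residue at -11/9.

At the order-3 pole -11/9 set g(w) = (w - (-11/9))^3*f(w) = (13*w**2/7 - 2*w + 9/29)/(w - 8/11).
Order-3 pole: residue = g''(a)/2; g''(-11/9) = 63783126/1459378571, so the residue is 31891563/1459378571.

The residue is 31891563/1459378571.


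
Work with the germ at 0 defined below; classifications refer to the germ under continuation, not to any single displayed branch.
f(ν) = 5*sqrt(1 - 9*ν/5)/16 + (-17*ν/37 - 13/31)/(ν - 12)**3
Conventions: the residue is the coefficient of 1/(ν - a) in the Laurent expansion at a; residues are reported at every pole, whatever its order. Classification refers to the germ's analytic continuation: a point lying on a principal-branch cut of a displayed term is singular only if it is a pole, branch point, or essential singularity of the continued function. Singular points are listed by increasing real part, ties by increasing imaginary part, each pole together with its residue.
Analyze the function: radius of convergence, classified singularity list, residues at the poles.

Denominator factor (ν - 12)^3: pole of order 3 at 12, modulus 12.
Branch term (5/16)*sqrt(1 - ν/(5/9)): its argument vanishes at ν = 5/9, a square-root branch point, modulus 5/9.
The radius of convergence is the smallest modulus among the singular points: 5/9.
The branch term is analytic at 12 and contributes nothing to the residue; only the rational part matters.
At the order-3 pole 12 set g(ν) = (ν - (12))^3*(rational part) = -17*ν/37 - 13/31.
Order-3 pole: residue = g''(a)/2; g''(12) = 0, so the residue is 0.
List the singular points by increasing real part (a conjugate pair: the negative imaginary part first).

Radius of convergence at 0: 5/9.
At 5/9: an algebraic (square-root) branch point.
At 12: a pole of order 3; residue 0.


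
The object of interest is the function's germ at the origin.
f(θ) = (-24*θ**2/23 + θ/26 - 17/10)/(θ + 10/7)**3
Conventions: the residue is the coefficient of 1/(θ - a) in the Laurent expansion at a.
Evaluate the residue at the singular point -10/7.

At the order-3 pole -10/7 set g(θ) = (θ - (-10/7))^3*f(θ) = -24*θ**2/23 + θ/26 - 17/10.
Order-3 pole: residue = g''(a)/2; g''(-10/7) = -48/23, so the residue is -24/23.

The residue is -24/23.


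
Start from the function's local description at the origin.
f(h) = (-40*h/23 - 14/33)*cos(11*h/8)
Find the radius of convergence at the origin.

The radius of convergence is infinite.

The factor cos(11*h/8) is entire and contributes no finite singular point.
The polynomial part has no poles.
No finite singular points: the Taylor series at 0 converges everywhere.


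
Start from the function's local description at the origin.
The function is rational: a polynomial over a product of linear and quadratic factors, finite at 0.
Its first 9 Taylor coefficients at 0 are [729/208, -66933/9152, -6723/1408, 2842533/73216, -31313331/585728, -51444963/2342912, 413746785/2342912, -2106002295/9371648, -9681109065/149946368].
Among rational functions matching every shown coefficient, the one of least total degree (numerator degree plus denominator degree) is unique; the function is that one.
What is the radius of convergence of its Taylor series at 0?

The radius of convergence is (1/3)*sqrt(6).

No rational of total degree below 7 reproduces all 9 coefficients; solving the [1/6] Pade equations on them gives f(α) = (19*α/11 + 27/26)/(α**2 + 5*α/6 + 2/3)**3, whose expansion matches every shown term.
Denominator factor (α**2 + 5*α/6 + 2/3)^3: discriminant -71/36, complex-conjugate roots (-5/12) + ((1/12)*sqrt(71))*i and (-5/12) - ((1/12)*sqrt(71))*i; poles of order 3, moduli (1/3)*sqrt(6) and (1/3)*sqrt(6).
The radius of convergence is the smallest modulus among the singular points: (1/3)*sqrt(6).


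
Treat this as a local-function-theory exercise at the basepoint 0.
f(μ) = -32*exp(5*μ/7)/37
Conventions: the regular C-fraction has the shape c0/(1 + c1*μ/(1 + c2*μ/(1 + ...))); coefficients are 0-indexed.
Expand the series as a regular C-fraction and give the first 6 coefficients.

The regular C-fraction coefficients are [-32/37, -5/7, 5/14, -5/42, 5/42, -1/14].

Taylor coefficients (expand at 0): a_0 = -32/37, a_1 = -160/259, a_2 = -400/1813, a_3 = -2000/38073, a_4 = -2500/266511, a_5 = -2500/1865577.
c0 = a_0 = -32/37. Peel one level at a time: if S = 1 + c*μ/S' with S'(0) = 1, then c is the μ-coefficient of S and S' = c*μ/(S - 1).
S_1 = c0/f = 1 + (-5/7)*μ + (25/98)*μ^2 + ...; c1 = -5/7.
S_2 = c1*μ/(S_1 - 1) = 1 + (5/14)*μ + (25/588)*μ^2 + ...; c2 = 5/14.
S_3 = c2*μ/(S_2 - 1) = 1 + (-5/42)*μ + (25/1764)*μ^2 + ...; c3 = -5/42.
S_4 = c3*μ/(S_3 - 1) = 1 + (5/42)*μ + (5/588)*μ^2 + ...; c4 = 5/42.
S_5 = c4*μ/(S_4 - 1) = 1 + (-1/14)*μ + ...; c5 = -1/14.


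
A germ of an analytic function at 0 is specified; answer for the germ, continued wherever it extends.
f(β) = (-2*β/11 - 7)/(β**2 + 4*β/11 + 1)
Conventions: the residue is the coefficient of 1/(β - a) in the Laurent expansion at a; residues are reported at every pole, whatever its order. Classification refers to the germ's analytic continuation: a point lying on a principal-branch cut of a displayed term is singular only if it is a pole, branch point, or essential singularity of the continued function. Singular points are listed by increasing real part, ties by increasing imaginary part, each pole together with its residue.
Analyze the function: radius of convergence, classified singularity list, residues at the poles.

Denominator factor (β**2 + 4*β/11 + 1): discriminant -468/121, complex-conjugate roots (-2/11) + ((3/11)*sqrt(13))*i and (-2/11) - ((3/11)*sqrt(13))*i; poles of order 1, moduli 1 and 1.
The radius of convergence is the smallest modulus among the singular points: 1.
The factor β**2 + 4*β/11 + 1 splits as (β - a)(β - a') with a = (-2/11) - ((3/11)*sqrt(13))*i, a' = (-2/11) + ((3/11)*sqrt(13))*i. At the order-1 pole a set g(β) = (β - a)*f(β) = [-2*β/11 - 7] / (β - a').
Simple pole: residue = g(a) at a = (-2/11) - ((3/11)*sqrt(13))*i, which is (-1/11) - ((281/286)*sqrt(13))*i.
The factor β**2 + 4*β/11 + 1 splits as (β - a)(β - a') with a = (-2/11) + ((3/11)*sqrt(13))*i, a' = (-2/11) - ((3/11)*sqrt(13))*i. At the order-1 pole a set g(β) = (β - a)*f(β) = [-2*β/11 - 7] / (β - a').
Simple pole: residue = g(a) at a = (-2/11) + ((3/11)*sqrt(13))*i, which is (-1/11) + ((281/286)*sqrt(13))*i.
List the singular points by increasing real part (a conjugate pair: the negative imaginary part first).

Radius of convergence at 0: 1.
At (-2/11) - ((3/11)*sqrt(13))*i: a pole of order 1; residue (-1/11) - ((281/286)*sqrt(13))*i.
At (-2/11) + ((3/11)*sqrt(13))*i: a pole of order 1; residue (-1/11) + ((281/286)*sqrt(13))*i.


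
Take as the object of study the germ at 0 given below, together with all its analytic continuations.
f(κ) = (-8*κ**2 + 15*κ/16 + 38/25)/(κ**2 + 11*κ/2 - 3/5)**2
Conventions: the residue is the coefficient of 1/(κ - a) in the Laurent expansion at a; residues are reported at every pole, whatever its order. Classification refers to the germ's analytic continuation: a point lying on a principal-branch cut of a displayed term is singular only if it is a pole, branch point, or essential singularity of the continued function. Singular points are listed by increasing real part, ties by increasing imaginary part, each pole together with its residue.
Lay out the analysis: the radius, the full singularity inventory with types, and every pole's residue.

Radius of convergence at 0: -11/4 + (1/20)*sqrt(3265).
At -11/4 - (1/20)*sqrt(3265): a pole of order 2; residue (5987/8528180)*sqrt(3265).
At -11/4 + (1/20)*sqrt(3265): a pole of order 2; residue -(5987/8528180)*sqrt(3265).

Denominator factor (κ**2 + 11*κ/2 - 3/5)^2: discriminant 653/20, real irrational roots -11/4 + (1/20)*sqrt(3265) and -11/4 - (1/20)*sqrt(3265); poles of order 2, moduli -11/4 + (1/20)*sqrt(3265) and 11/4 + (1/20)*sqrt(3265).
The radius of convergence is the smallest modulus among the singular points: -11/4 + (1/20)*sqrt(3265).
The factor κ**2 + 11*κ/2 - 3/5 splits as (κ - a)(κ - a') with a = -11/4 - (1/20)*sqrt(3265), a' = -11/4 + (1/20)*sqrt(3265). At the order-2 pole a set g(κ) = (κ - a)^2*f(κ) = [-8*κ**2 + 15*κ/16 + 38/25] / (κ - a')^2.
Order-2 pole: residue = g'(a); g'(-11/4 - (1/20)*sqrt(3265)) = (5987/8528180)*sqrt(3265), so the residue is (5987/8528180)*sqrt(3265).
The factor κ**2 + 11*κ/2 - 3/5 splits as (κ - a)(κ - a') with a = -11/4 + (1/20)*sqrt(3265), a' = -11/4 - (1/20)*sqrt(3265). At the order-2 pole a set g(κ) = (κ - a)^2*f(κ) = [-8*κ**2 + 15*κ/16 + 38/25] / (κ - a')^2.
Order-2 pole: residue = g'(a); g'(-11/4 + (1/20)*sqrt(3265)) = -(5987/8528180)*sqrt(3265), so the residue is -(5987/8528180)*sqrt(3265).
List the singular points by increasing real part (a conjugate pair: the negative imaginary part first).


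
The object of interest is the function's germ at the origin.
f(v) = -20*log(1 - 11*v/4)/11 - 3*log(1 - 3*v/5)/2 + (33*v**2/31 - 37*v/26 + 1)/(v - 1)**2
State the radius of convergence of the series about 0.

The radius of convergence is 4/11.

Denominator factor (v - 1)^2: pole of order 2 at 1, modulus 1.
Branch term (-3/2)*log(1 - v/(5/3)): its argument vanishes at v = 5/3, a logarithmic branch point, modulus 5/3.
Branch term (-20/11)*log(1 - v/(4/11)): its argument vanishes at v = 4/11, a logarithmic branch point, modulus 4/11.
The radius of convergence is the smallest modulus among the singular points: 4/11.


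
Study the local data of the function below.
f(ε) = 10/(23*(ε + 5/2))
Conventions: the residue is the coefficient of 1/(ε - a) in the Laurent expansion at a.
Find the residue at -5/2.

At the order-1 pole -5/2 set g(ε) = (ε - (-5/2))*f(ε) = 10/23.
Simple pole: residue = g(a) at a = -5/2, which is 10/23.

The residue is 10/23.


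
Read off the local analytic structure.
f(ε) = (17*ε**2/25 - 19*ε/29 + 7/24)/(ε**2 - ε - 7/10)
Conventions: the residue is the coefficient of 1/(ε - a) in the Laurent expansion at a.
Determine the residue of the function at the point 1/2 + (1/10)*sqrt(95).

The factor ε**2 - ε - 7/10 splits as (ε - a)(ε - a') with a = 1/2 + (1/10)*sqrt(95), a' = 1/2 - (1/10)*sqrt(95). At the order-1 pole a set g(ε) = (ε - a)*f(ε) = [17*ε**2/25 - 19*ε/29 + 7/24] / (ε - a').
Simple pole: residue = g(a) at a = 1/2 + (1/10)*sqrt(95), which is 9/725 + (67867/1653000)*sqrt(95).

The residue is 9/725 + (67867/1653000)*sqrt(95).


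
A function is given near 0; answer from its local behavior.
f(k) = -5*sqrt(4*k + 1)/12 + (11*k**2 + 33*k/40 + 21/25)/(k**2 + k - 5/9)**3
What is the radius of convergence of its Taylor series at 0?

The radius of convergence is 1/4.

Denominator factor (k**2 + k - 5/9)^3: discriminant 29/9, real irrational roots -1/2 + (1/6)*sqrt(29) and -1/2 - (1/6)*sqrt(29); poles of order 3, moduli -1/2 + (1/6)*sqrt(29) and 1/2 + (1/6)*sqrt(29).
Branch term (-5/12)*sqrt(1 - k/(-1/4)): its argument vanishes at k = -1/4, a square-root branch point, modulus 1/4.
The radius of convergence is the smallest modulus among the singular points: 1/4.


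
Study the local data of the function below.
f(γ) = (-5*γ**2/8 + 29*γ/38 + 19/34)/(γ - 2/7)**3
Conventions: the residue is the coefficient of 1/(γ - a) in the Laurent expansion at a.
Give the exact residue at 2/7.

The residue is -5/8.

At the order-3 pole 2/7 set g(γ) = (γ - (2/7))^3*f(γ) = -5*γ**2/8 + 29*γ/38 + 19/34.
Order-3 pole: residue = g''(a)/2; g''(2/7) = -5/4, so the residue is -5/8.


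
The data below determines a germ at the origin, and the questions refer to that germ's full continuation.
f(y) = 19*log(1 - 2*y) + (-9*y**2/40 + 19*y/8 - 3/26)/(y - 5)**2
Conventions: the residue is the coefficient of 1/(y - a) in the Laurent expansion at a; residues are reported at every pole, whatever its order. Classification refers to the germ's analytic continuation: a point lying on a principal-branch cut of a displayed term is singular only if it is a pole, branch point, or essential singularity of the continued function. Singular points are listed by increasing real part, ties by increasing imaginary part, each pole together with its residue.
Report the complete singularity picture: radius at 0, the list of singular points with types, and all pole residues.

Denominator factor (y - 5)^2: pole of order 2 at 5, modulus 5.
Branch term (19)*log(1 - y/(1/2)): its argument vanishes at y = 1/2, a logarithmic branch point, modulus 1/2.
The radius of convergence is the smallest modulus among the singular points: 1/2.
The branch term is analytic at 5 and contributes nothing to the residue; only the rational part matters.
At the order-2 pole 5 set g(y) = (y - (5))^2*(rational part) = -9*y**2/40 + 19*y/8 - 3/26.
Order-2 pole: residue = g'(a); g'(5) = 1/8, so the residue is 1/8.
List the singular points by increasing real part (a conjugate pair: the negative imaginary part first).

Radius of convergence at 0: 1/2.
At 1/2: a logarithmic branch point.
At 5: a pole of order 2; residue 1/8.


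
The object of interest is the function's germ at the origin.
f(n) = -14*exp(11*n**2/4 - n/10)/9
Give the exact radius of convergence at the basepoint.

The radius of convergence is infinite.

The factor exp(11*n**2/4 - n/10) is entire and contributes no finite singular point.
The polynomial part has no poles.
No finite singular points: the Taylor series at 0 converges everywhere.


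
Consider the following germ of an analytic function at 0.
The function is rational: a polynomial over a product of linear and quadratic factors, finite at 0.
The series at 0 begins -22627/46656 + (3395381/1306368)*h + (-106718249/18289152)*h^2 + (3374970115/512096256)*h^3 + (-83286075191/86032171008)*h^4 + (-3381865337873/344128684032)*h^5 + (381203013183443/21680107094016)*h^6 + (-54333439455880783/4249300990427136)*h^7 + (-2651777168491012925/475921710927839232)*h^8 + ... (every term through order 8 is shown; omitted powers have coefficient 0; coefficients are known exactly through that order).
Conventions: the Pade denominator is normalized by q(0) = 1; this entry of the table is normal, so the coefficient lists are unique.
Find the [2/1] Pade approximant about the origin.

The Pade approximant has numerator coefficients [-22627/46656, 1627755767/793509696, -257684127569/88873085952]; denominator coefficients [1, 230515/204092].

Taylor coefficients needed (read off): a_0 = -22627/46656, a_1 = 3395381/1306368, a_2 = -106718249/18289152, a_3 = 3374970115/512096256.
Write the denominator as Q(h) = 1 + q1*h. Requiring Q*f - P = O(h^4) with deg P <= 2 kills the coefficients of h^3..h^3 in Q*f:
  h^3: a_3 + q1*a_2 = 0, i.e. 3374970115/512096256 + (-106718249/18289152)*q1 = 0.
Solving this linear system: q1 = 230515/204092.
The numerator is Q*f truncated at degree 2: P0 = a_0 = -22627/46656; P1 = a_1 + q1*a_0 = 1627755767/793509696; P2 = a_2 + q1*a_1 = -257684127569/88873085952.


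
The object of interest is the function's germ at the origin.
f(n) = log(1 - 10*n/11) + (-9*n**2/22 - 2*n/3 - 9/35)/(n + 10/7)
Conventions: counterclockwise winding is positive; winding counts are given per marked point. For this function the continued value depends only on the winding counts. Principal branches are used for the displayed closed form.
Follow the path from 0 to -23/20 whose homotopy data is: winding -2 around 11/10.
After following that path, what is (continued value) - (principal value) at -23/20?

The rational part is single-valued and drops out of the difference; each branch term changes only by its own monodromy.
(1)*log(1 - n/(11/10)): each positive loop around 11/10 adds 2*pi*i to the log, so winding -2 contributes (1)*(-2)*2*pi*i = -(4)*pi*i.
Summing the contributions at n = -23/20 gives -(4)*pi*i.

Continued minus principal equals -(4)*pi*i.
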